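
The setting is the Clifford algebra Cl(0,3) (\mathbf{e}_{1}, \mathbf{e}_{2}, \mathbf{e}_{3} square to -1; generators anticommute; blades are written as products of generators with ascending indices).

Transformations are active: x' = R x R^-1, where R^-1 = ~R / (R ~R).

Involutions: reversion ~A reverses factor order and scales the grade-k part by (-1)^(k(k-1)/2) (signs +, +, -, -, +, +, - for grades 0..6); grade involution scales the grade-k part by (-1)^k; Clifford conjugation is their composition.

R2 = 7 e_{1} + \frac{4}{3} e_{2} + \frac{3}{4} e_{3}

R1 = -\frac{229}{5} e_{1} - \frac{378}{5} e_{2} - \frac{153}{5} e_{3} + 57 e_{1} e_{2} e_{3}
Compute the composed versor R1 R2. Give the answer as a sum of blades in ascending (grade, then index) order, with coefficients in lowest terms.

Distribute over the terms of R2 (each basis-blade product reordered to ascending indices, repeated generators contracted through their squares):
R1 (7 e_{1}) = \frac{1603}{5} + \frac{2646}{5} e_{1} e_{2} + \frac{1071}{5} e_{1} e_{3} - 399 e_{2} e_{3}
R1 (\frac{4}{3} e_{2}) = \frac{504}{5} - \frac{916}{15} e_{1} e_{2} + 76 e_{1} e_{3} + \frac{204}{5} e_{2} e_{3}
R1 (\frac{3}{4} e_{3}) = \frac{459}{20} - \frac{171}{4} e_{1} e_{2} - \frac{687}{20} e_{1} e_{3} - \frac{567}{10} e_{2} e_{3}
Summing the partial products and collecting blades:
Answer: \frac{8887}{20} + \frac{25523}{60} e_{1} e_{2} + \frac{5117}{20} e_{1} e_{3} - \frac{4149}{10} e_{2} e_{3}


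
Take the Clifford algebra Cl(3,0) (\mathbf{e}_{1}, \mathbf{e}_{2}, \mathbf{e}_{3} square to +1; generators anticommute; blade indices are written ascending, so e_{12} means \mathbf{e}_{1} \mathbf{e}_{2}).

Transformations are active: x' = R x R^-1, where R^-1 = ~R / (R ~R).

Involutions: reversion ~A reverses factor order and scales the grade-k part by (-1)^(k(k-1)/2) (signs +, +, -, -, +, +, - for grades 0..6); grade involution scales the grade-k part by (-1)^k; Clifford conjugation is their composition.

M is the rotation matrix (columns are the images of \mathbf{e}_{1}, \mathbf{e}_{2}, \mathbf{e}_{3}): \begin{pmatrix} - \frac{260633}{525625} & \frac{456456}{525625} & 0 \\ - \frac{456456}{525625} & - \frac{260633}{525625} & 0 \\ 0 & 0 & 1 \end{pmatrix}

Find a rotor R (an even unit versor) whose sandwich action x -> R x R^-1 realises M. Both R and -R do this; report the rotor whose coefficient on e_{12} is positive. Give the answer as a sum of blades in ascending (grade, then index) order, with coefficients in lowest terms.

Method: write R = a + b12*e_{12} + b13*e_{13} + b23*e_{23} with a^2 + b12^2 + b13^2 + b23^2 = 1 (so R^-1 = ~R). Expanding the columns R e_j ~R gives tr M = 4a^2 - 1 and, from the antisymmetric part, M21 - M12 = -4a*b12, M13 - M31 = 4a*b13, M32 - M23 = -4a*b23.
Here tr M = \frac{4359}{525625}, so a^2 = (1 + tr M)/4 = \frac{132496}{525625} and a = ±\frac{364}{725}. Taking a = \frac{364}{725}: M21 - M12 = -\frac{912912}{525625}, M13 - M31 = 0, M32 - M23 = 0, giving b12 = \frac{627}{725}, b13 = 0, b23 = 0, i.e. R = \frac{364}{725} + \frac{627}{725} e_{12}.
Its e_{12} coefficient is already positive.
Answer: \frac{364}{725} + \frac{627}{725} e_{12}. Recall the cover is two-to-one: with M of trace \frac{4359}{525625}, both preimages act alike, and the stated e_{12} sign chooses the sheet.


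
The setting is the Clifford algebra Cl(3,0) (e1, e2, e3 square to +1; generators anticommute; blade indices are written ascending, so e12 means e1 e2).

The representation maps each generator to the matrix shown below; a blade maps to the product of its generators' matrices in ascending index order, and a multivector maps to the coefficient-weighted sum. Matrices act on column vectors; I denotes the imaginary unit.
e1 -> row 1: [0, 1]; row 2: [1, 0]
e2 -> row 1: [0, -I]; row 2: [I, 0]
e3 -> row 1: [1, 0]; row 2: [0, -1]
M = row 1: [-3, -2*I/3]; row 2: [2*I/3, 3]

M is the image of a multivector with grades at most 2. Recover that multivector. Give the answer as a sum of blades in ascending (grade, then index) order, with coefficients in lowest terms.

Method: 1, rho(e1), rho(e2), rho(e3) form a trace-orthogonal basis of the 2x2 complex matrices (tr(X Y) = 2 if X = Y, else 0), so M = m0*1 + m1*rho(e1) + m2*rho(e2) + m3*rho(e3) with m0 = tr(M)/2 = 0, m1 = tr(M rho(e1))/2 = 0, m2 = tr(M rho(e2))/2 = 2/3, m3 = tr(M rho(e3))/2 = -3.
Multiplying table entries, the bivector images are rho(e12) = I*rho(e3), rho(e13) = -I*rho(e2), rho(e23) = I*rho(e1); with real blade coefficients the real parts of m0..m3 are the coefficients of 1, e1, e2, e3 and the imaginary parts give the bivectors (e23: Im m1, e13: -Im m2, e12: Im m3).
Answer: 2/3*e2 - 3*e3


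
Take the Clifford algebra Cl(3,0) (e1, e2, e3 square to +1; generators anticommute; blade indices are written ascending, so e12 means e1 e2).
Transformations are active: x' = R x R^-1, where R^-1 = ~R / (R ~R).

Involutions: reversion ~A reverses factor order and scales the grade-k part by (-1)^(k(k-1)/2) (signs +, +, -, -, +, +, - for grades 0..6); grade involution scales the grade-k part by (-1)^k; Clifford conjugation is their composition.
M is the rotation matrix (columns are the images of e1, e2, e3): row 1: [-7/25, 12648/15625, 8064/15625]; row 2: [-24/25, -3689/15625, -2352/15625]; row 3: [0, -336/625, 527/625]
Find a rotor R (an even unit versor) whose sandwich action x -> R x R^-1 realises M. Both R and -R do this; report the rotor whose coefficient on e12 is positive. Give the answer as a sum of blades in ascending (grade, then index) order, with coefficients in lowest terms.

Method: write R = a + b12*e12 + b13*e13 + b23*e23 with a^2 + b12^2 + b13^2 + b23^2 = 1 (so R^-1 = ~R). Expanding the columns R e_j ~R gives tr M = 4a^2 - 1 and, from the antisymmetric part, M21 - M12 = -4a*b12, M13 - M31 = 4a*b13, M32 - M23 = -4a*b23.
Here tr M = 5111/15625, so a^2 = (1 + tr M)/4 = 5184/15625 and a = ±72/125. Taking a = 72/125: M21 - M12 = -27648/15625, M13 - M31 = 8064/15625, M32 - M23 = -6048/15625, giving b12 = 96/125, b13 = 28/125, b23 = 21/125, i.e. R = 72/125 + 96/125*e12 + 28/125*e13 + 21/125*e23.
Its e12 coefficient is already positive.
Answer: 72/125 + 96/125*e12 + 28/125*e13 + 21/125*e23. Uniqueness: Spin(3) -> SO(3) maps R and -R to the same rotation of trace 5111/15625; fixing the sign of the e12 coefficient removes the ambiguity.


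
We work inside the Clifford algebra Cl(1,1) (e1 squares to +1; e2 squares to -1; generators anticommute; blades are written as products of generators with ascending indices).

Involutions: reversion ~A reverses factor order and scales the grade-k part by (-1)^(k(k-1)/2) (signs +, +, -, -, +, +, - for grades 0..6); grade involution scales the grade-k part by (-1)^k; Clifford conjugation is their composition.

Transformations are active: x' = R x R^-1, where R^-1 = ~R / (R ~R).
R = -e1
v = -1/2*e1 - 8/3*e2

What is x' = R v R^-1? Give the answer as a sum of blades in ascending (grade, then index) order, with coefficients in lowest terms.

~R = -e1, and R ~R = 1, so R^-1 = ~R / (1).
R v = 1/2 + 8/3*e1 e2
Answer: -1/2*e1 + 8/3*e2


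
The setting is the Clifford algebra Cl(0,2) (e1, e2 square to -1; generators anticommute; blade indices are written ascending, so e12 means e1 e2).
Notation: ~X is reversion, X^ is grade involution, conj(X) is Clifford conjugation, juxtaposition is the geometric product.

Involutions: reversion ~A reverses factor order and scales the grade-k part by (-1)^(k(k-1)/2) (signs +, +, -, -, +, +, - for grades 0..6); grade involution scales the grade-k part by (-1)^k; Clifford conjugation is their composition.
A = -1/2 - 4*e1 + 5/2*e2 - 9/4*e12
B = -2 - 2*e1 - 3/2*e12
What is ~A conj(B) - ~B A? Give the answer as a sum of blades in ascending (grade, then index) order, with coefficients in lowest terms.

first term: 45/8 + 43/4*e1 + 11/2*e2 - 41/4*e12
second term: -29/8 + 21/4*e1 - 31/2*e2 - 5/4*e12
Answer: 37/4 + 11/2*e1 + 21*e2 - 9*e12


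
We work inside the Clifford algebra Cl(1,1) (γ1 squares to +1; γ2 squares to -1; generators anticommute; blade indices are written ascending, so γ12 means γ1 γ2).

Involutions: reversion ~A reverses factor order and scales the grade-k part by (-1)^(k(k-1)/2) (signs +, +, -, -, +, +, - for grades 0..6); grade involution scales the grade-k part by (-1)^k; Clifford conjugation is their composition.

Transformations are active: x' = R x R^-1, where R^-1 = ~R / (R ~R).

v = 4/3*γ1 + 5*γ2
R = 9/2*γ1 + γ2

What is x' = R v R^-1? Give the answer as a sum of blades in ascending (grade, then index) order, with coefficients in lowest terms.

~R = 9/2*γ1 + γ2, and R ~R = 77/4, so R^-1 = ~R / (77/4).
R v = 1 + 127/6*γ12
Answer: -200/231*γ1 - 377/77*γ2


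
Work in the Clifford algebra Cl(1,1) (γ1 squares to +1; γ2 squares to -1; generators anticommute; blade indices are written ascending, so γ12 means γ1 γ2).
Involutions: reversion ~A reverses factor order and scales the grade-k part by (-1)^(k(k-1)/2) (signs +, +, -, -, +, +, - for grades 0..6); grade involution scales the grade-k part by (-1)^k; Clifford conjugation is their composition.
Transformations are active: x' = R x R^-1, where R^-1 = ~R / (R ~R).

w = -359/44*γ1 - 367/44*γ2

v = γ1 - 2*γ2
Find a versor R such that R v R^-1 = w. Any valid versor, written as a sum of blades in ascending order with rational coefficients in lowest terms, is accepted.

R = v + w = -315/44*γ1 - 455/44*γ2 works: the equal norms (-3) guarantee its sandwich swaps v into w.
Answer: -315/44*γ1 - 455/44*γ2


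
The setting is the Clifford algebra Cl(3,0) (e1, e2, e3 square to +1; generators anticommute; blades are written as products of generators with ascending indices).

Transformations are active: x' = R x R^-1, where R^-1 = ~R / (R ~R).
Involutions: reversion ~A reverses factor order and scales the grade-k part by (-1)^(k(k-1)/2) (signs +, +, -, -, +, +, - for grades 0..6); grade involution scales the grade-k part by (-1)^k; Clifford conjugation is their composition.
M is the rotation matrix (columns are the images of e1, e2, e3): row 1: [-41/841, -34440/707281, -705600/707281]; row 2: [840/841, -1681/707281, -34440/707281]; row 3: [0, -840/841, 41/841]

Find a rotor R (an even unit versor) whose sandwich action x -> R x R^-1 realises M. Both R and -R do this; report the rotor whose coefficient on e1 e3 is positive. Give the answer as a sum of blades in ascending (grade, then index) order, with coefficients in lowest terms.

Method: write R = a + b12*e1 e2 + b13*e1 e3 + b23*e2 e3 with a^2 + b12^2 + b13^2 + b23^2 = 1 (so R^-1 = ~R). Expanding the columns R e_j ~R gives tr M = 4a^2 - 1 and, from the antisymmetric part, M21 - M12 = -4a*b12, M13 - M31 = 4a*b13, M32 - M23 = -4a*b23.
Here tr M = -1681/707281, so a^2 = (1 + tr M)/4 = 176400/707281 and a = ±420/841. Taking a = 420/841: M21 - M12 = 740880/707281, M13 - M31 = -705600/707281, M32 - M23 = -672000/707281, giving b12 = -441/841, b13 = -420/841, b23 = 400/841, i.e. R = 420/841 - 441/841*e1 e2 - 420/841*e1 e3 + 400/841*e2 e3.
Its e1 e3 coefficient is negative, so report the other preimage -R.
Answer: -420/841 + 441/841*e1 e2 + 420/841*e1 e3 - 400/841*e2 e3. Sheet selection: the two-to-one cover makes ±R indistinguishable at the matrix level (trace -1681/707281), so uniqueness comes from the required sign on e1 e3.


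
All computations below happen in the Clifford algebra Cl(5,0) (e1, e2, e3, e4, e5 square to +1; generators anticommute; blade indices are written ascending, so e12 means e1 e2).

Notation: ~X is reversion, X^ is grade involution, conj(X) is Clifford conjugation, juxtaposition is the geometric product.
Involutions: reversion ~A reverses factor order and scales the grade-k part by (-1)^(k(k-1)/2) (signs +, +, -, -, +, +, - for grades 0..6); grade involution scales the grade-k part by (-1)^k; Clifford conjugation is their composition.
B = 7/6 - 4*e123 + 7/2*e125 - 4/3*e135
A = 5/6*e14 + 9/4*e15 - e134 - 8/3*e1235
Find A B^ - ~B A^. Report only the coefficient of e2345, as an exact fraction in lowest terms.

first term: -823/72*e2 - 19/3*e3 - 32/3*e5 + 35/36*e14 + 21/8*e15 + 4*e24 + 4/3*e45 - 7/6*e134 - 10/3*e234 - 9*e235 - 35/12*e245 + 10/9*e345 - 28/9*e1235 + 7/2*e2345
second term: -311/72*e2 + 37/3*e3 + 32/3*e5 + 35/36*e14 + 21/8*e15 + 4*e24 + 4/3*e45 + 7/6*e134 + 10/3*e234 + 9*e235 + 35/12*e245 - 10/9*e345 - 28/9*e1235 - 7/2*e2345
Answer: 7


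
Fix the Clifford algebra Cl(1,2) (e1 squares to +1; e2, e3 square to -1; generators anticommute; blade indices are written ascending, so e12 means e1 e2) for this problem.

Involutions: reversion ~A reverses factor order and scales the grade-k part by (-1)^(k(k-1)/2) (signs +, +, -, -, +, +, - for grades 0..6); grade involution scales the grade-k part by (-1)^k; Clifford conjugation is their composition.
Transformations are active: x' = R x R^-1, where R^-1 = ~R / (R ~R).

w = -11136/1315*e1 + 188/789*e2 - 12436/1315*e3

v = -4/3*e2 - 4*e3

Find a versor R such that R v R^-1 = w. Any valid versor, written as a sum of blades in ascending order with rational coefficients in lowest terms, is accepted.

Since q(v) = q(w) = -160/9, the sum R = v + w = -11136/1315*e1 - 288/263*e2 - 17696/1315*e3 does the job whenever invertible.
Answer: -11136/1315*e1 - 288/263*e2 - 17696/1315*e3


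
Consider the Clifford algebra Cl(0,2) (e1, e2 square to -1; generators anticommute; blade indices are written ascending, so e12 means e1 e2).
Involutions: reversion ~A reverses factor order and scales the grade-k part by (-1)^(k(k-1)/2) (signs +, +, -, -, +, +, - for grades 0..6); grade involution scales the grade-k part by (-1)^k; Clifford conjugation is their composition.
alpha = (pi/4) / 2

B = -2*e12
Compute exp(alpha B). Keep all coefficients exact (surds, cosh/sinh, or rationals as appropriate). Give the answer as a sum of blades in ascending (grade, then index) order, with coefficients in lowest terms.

B^2 = (-2)^2*(e12)^2 = 4*(-1) = -4 (a basis 2-blade squares to minus the product of its generators' squares).
B^2 = -4 — circular case — the even/odd split gives cos and sin: l = 2, alpha*l = pi/4, so exp(alpha B) = cos(pi/4) + (sin(pi/4)/2)*B = sqrt(2)/2 + (sqrt(2)/4)*B.
Answer: sqrt(2)/2 - sqrt(2)/2*e12


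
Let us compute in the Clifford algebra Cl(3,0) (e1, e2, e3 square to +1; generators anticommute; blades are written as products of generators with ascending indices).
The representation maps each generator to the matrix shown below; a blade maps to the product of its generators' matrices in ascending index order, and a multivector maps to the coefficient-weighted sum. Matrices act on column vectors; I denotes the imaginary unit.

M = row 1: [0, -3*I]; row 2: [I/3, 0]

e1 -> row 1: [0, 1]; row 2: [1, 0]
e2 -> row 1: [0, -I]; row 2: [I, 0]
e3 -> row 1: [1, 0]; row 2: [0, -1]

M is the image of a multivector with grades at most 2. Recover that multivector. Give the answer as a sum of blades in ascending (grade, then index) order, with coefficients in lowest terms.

Method: 1, rho(e1), rho(e2), rho(e3) form a trace-orthogonal basis of the 2x2 complex matrices (tr(X Y) = 2 if X = Y, else 0), so M = m0*1 + m1*rho(e1) + m2*rho(e2) + m3*rho(e3) with m0 = tr(M)/2 = 0, m1 = tr(M rho(e1))/2 = -4*I/3, m2 = tr(M rho(e2))/2 = 5/3, m3 = tr(M rho(e3))/2 = 0.
Multiplying table entries, the bivector images are rho(e1 e2) = I*rho(e3), rho(e1 e3) = -I*rho(e2), rho(e2 e3) = I*rho(e1); with real blade coefficients the real parts of m0..m3 are the coefficients of 1, e1, e2, e3 and the imaginary parts give the bivectors (e2 e3: Im m1, e1 e3: -Im m2, e1 e2: Im m3).
Answer: 5/3*e2 - 4/3*e2 e3


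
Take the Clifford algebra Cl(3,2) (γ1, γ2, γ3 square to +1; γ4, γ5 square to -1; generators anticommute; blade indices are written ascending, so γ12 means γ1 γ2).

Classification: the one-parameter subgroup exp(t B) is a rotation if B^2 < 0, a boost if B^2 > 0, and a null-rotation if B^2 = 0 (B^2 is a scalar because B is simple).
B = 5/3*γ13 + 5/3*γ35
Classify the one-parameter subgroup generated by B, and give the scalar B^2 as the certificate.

B^2 term by term: the squares give (5/3)^2*(γ13)^2 + (5/3)^2*(γ35)^2 = 25/9*(-1) + 25/9*(+1) = 0 (each basis 2-blade squares to minus the product of its generators' squares); cross terms between blades sharing an index anticommute and cancel. So B^2 = 0.
Answer: null-rotation, certificate B^2 = 0. The scalar 0 is the complete invariant here: its sign names the subgroup type.


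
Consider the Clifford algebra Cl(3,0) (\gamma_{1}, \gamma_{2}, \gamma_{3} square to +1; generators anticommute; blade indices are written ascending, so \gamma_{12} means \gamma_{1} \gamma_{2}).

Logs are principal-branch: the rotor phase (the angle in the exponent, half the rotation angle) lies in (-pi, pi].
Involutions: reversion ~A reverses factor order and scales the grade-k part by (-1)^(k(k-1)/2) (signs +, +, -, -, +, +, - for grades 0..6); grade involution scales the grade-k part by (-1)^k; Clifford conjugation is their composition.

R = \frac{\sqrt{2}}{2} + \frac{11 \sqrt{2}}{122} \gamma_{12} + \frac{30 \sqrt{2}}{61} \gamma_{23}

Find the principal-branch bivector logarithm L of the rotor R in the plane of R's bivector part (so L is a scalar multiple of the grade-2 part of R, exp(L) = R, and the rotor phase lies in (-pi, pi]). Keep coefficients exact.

The scalar part of R is \frac{\sqrt{2}}{2}, and that scalar determines the rotor phase on the principal branch; recovering the unit plane as bivector-part over sine of the phase gives L = phase * plane.
Concretely: cos(phase) = \frac{\sqrt{2}}{2} gives phase = ±\frac{\pi}{4}, and since phase/sin(phase) is even the sign is immaterial: L = (phase/sin(phase)) * <R>_2 = (\frac{\sqrt{2} \pi}{4}) * <R>_2.
Answer: \frac{11 \pi}{244} \gamma_{12} + \frac{15 \pi}{61} \gamma_{23}


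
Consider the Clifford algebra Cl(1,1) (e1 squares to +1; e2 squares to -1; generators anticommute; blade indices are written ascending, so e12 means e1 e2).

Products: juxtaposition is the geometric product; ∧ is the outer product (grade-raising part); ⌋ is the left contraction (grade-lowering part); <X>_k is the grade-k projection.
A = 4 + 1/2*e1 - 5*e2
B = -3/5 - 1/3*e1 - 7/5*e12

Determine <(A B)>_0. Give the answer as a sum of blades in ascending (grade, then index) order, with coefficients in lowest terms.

step 1: -77/30 + 161/30*e1 + 23/10*e2 - 109/15*e12
step 2: -77/30
Answer: -77/30


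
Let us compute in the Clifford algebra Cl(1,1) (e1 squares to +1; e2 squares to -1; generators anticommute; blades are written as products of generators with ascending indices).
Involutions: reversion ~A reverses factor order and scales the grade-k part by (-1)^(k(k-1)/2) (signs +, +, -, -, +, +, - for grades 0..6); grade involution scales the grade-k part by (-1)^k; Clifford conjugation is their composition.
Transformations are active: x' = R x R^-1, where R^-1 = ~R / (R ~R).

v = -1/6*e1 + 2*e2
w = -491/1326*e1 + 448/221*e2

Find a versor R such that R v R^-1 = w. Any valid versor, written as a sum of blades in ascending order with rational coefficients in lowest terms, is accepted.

Take R = v + w = -356/663*e1 + 890/221*e2. Because q(v) = q(w) = -143/36, conjugation by R sends v exactly to w.
Answer: -356/663*e1 + 890/221*e2


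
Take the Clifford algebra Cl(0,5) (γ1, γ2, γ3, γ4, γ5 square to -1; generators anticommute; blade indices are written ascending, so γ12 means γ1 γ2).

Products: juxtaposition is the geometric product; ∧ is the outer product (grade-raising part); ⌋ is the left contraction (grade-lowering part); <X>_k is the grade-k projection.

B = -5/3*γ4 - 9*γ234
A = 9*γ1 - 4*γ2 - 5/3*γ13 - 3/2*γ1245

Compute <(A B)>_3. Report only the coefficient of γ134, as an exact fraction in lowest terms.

step 1: -15*γ14 + 20/3*γ24 - 36*γ34 + 15*γ124 + 5/2*γ125 + 25/9*γ134 - 27/2*γ135 - 81*γ1234
step 2: 15*γ124 + 5/2*γ125 + 25/9*γ134 - 27/2*γ135
Answer: 25/9


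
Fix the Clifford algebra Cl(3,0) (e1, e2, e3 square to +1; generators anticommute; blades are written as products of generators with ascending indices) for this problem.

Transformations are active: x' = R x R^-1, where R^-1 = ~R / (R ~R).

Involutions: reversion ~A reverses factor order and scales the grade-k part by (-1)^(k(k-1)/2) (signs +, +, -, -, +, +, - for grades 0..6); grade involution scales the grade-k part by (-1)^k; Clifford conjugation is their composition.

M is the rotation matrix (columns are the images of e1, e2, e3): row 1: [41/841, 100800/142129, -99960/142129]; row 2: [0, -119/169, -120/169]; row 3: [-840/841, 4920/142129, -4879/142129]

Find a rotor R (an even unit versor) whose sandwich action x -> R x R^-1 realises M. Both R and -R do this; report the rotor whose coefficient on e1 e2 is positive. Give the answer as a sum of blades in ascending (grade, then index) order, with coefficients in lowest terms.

Method: write R = a + b12*e1 e2 + b13*e1 e3 + b23*e2 e3 with a^2 + b12^2 + b13^2 + b23^2 = 1 (so R^-1 = ~R). Expanding the columns R e_j ~R gives tr M = 4a^2 - 1 and, from the antisymmetric part, M21 - M12 = -4a*b12, M13 - M31 = 4a*b13, M32 - M23 = -4a*b23.
Here tr M = -98029/142129, so a^2 = (1 + tr M)/4 = 11025/142129 and a = ±105/377. Taking a = 105/377: M21 - M12 = -100800/142129, M13 - M31 = 42000/142129, M32 - M23 = 105840/142129, giving b12 = 240/377, b13 = 100/377, b23 = -252/377, i.e. R = 105/377 + 240/377*e1 e2 + 100/377*e1 e3 - 252/377*e2 e3.
Its e1 e2 coefficient is already positive.
Answer: 105/377 + 240/377*e1 e2 + 100/377*e1 e3 - 252/377*e2 e3. Uniqueness: Spin(3) -> SO(3) maps R and -R to the same rotation of trace -98029/142129; fixing the sign of the e1 e2 coefficient removes the ambiguity.


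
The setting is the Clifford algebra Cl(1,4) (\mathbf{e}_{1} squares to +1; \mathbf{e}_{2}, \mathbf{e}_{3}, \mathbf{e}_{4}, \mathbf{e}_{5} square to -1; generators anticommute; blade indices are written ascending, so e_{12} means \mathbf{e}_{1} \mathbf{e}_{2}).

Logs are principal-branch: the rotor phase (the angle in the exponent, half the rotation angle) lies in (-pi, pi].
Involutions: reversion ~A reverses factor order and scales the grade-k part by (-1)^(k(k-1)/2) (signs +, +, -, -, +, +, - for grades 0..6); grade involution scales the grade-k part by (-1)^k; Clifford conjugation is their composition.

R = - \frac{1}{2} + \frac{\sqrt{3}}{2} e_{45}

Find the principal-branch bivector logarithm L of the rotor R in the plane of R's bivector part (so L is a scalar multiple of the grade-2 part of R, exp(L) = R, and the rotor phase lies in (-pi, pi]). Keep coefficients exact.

The scalar part of R is - \frac{1}{2}, which pins the rotor phase on the principal branch; dividing the bivector part by the sine of that phase recovers the unit plane, and L is the phase times that plane.
Concretely: cos(phase) = - \frac{1}{2} gives phase = ±\frac{2 \pi}{3}, and since phase/sin(phase) is even the sign is immaterial: L = (phase/sin(phase)) * <R>_2 = (\frac{4 \sqrt{3} \pi}{9}) * <R>_2.
Answer: \frac{2 \pi}{3} e_{45}


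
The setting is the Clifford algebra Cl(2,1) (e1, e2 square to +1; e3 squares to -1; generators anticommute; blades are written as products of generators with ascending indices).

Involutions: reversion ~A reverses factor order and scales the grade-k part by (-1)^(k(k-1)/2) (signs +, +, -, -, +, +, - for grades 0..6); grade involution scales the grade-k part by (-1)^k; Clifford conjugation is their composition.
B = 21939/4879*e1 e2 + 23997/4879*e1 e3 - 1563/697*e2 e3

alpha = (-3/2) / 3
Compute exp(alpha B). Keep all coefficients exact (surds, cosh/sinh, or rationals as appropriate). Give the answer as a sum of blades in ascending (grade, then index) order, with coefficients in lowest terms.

B^2 term by term: the squares give (21939/4879)^2*(e1 e2)^2 + (23997/4879)^2*(e1 e3)^2 + (-1563/697)^2*(e2 e3)^2 = 481319721/23804641*(-1) + 575856009/23804641*(+1) + 2442969/485809*(+1) = 9 (each basis 2-blade squares to minus the product of its generators' squares); cross terms between blades sharing an index anticommute and cancel. So B^2 = 9.
B^2 = 9 — B^2 > 0, so the exponential closes hyperbolically: l = 3, alpha*l = -3/2, so exp(alpha B) = cosh(-3/2) + (sinh(-3/2)/3)*B = cosh(3/2) + (-sinh(3/2)/3)*B.
Answer: cosh(3/2) - 7313*sinh(3/2)/4879*e1 e2 - 7999*sinh(3/2)/4879*e1 e3 + 521*sinh(3/2)/697*e2 e3


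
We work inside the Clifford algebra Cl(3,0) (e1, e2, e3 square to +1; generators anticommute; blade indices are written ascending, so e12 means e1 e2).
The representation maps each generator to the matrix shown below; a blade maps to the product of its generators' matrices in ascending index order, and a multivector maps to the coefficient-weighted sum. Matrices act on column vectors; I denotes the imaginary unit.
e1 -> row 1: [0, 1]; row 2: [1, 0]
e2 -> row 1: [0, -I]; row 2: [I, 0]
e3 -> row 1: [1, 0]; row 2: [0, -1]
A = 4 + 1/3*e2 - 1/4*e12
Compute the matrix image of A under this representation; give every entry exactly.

Bivector images (products of the table entries): rho(e12) = rho(e1)rho(e2) = row 1: [I, 0]; row 2: [0, -I].
M = (4)*1 + (1/3)*rho(e2) + (-1/4)*rho(e12), summed entrywise (1 is the identity matrix):
Answer: row 1: [4 - I/4, -I/3]; row 2: [I/3, 4 + I/4]


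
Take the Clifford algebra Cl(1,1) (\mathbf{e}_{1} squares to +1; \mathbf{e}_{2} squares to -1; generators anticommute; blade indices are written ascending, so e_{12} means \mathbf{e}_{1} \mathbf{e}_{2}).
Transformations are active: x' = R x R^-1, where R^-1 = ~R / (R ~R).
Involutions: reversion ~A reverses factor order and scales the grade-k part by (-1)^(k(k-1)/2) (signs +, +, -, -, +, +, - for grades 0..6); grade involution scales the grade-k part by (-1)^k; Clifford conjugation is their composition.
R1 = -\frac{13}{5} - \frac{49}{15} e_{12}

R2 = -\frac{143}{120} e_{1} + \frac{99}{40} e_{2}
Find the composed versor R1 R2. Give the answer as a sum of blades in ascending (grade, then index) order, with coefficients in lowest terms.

Distribute over the terms of R1 (each basis-blade product reordered to ascending indices, repeated generators contracted through their squares):
(-\frac{13}{5}) R2 = \frac{1859}{600} e_{1} - \frac{1287}{200} e_{2}
(-\frac{49}{15} e_{12}) R2 = \frac{1617}{200} e_{1} - \frac{7007}{1800} e_{2}
Summing the partial products and collecting blades:
Answer: \frac{671}{60} e_{1} - \frac{1859}{180} e_{2}


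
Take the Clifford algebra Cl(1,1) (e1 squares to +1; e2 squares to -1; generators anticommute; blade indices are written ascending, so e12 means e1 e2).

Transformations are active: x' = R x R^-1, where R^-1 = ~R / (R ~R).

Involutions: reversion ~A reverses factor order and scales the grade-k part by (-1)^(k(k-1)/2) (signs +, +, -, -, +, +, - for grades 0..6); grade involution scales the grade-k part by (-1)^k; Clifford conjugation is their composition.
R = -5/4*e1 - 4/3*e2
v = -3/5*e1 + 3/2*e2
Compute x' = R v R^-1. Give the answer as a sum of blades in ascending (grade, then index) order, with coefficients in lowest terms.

~R = -5/4*e1 - 4/3*e2, and R ~R = -31/144, so R^-1 = ~R / (-31/144).
R v = 11/4 - 107/40*e12
Answer: 5043/155*e1 + 2019/62*e2


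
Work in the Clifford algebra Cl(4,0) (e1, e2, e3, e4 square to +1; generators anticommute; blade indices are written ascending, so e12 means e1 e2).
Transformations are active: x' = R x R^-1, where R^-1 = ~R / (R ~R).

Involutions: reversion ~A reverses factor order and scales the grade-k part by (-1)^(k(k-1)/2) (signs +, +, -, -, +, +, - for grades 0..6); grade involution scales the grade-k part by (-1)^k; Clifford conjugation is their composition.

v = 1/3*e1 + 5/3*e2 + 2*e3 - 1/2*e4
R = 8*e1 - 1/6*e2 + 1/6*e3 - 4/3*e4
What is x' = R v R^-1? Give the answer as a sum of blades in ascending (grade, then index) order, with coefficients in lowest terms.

~R = 8*e1 - 1/6*e2 + 1/6*e3 - 4/3*e4, and R ~R = 395/6, so R^-1 = ~R / (395/6).
R v = 61/18 + 241/18*e12 + 287/18*e13 - 32/9*e14 - 11/18*e23 + 83/36*e24 + 31/12*e34
Answer: 581/1185*e1 - 5986/3555*e2 - 7049/3555*e3 + 2579/7110*e4


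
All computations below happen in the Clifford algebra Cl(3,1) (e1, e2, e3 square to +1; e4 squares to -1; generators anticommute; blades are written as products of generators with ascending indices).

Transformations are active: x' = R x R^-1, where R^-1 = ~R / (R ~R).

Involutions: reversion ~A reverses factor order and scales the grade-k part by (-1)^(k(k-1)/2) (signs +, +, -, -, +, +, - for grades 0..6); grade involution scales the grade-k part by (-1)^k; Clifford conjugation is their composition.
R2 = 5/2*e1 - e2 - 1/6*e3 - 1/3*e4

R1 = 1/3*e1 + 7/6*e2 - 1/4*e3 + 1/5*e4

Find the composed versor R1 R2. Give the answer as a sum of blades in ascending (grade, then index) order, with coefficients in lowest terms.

Distribute over the terms of R1 (each basis-blade product reordered to ascending indices, repeated generators contracted through their squares):
(1/3*e1) R2 = 5/6 - 1/3*e1 e2 - 1/18*e1 e3 - 1/9*e1 e4
(7/6*e2) R2 = -7/6 - 35/12*e1 e2 - 7/36*e2 e3 - 7/18*e2 e4
(-1/4*e3) R2 = 1/24 + 5/8*e1 e3 - 1/4*e2 e3 + 1/12*e3 e4
(1/5*e4) R2 = 1/15 - 1/2*e1 e4 + 1/5*e2 e4 + 1/30*e3 e4
Summing the partial products and collecting blades:
Answer: -9/40 - 13/4*e1 e2 + 41/72*e1 e3 - 11/18*e1 e4 - 4/9*e2 e3 - 17/90*e2 e4 + 7/60*e3 e4


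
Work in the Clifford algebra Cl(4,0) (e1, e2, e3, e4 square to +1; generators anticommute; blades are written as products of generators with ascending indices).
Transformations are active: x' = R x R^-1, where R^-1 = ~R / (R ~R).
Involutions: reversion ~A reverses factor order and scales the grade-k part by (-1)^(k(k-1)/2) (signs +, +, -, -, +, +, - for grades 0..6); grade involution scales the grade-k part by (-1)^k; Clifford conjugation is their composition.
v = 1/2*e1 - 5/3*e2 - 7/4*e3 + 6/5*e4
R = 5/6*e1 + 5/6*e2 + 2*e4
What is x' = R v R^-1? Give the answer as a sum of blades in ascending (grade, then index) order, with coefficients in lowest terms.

~R = 5/6*e1 + 5/6*e2 + 2*e4, and R ~R = 97/18, so R^-1 = ~R / (97/18).
R v = 257/180 - 65/36*e1 e2 - 35/24*e1 e3 - 35/24*e2 e3 + 13/3*e2 e4 + 7/2*e3 e4
Answer: -17/291*e1 + 409/194*e2 + 7/4*e3 - 68/485*e4


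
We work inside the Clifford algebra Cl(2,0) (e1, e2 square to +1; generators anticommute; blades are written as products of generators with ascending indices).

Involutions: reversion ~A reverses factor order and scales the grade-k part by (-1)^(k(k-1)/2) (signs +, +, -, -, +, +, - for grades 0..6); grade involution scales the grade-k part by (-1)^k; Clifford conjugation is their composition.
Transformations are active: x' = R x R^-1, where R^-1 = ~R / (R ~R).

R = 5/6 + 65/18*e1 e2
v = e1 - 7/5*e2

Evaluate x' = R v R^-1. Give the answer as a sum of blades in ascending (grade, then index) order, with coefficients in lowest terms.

~R = 5/6 - 65/18*e1 e2, and R ~R = 2225/162, so R^-1 = ~R / (2225/162).
R v = -38/9*e1 - 43/9*e2
Answer: -673/445*e1 + 73/89*e2


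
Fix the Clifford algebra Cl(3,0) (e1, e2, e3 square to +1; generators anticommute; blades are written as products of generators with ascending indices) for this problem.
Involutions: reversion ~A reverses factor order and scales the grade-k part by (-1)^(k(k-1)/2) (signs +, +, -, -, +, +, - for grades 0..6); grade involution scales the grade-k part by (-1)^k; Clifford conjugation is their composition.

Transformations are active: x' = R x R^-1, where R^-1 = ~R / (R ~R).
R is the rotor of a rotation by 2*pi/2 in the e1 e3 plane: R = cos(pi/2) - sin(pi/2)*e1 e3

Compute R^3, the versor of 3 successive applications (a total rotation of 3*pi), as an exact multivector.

Because a rotor carries half the rotation angle, composing 3 copies of this e1 e3-plane rotor multiplies the phase: 3*(pi/2) = 3*pi/2, hence R^3 = cos(3*pi/2) - sin(3*pi/2)*e1 e3.
cos(3*pi/2) = 0 and sin(3*pi/2) = -1, so R^3 = e1 e3. The net rotation is 1*pi (after discarding 1 full turn, each of which contributes a factor -1 to the rotor); the rotor keeps the half-angle phase exactly.
Answer: e1 e3


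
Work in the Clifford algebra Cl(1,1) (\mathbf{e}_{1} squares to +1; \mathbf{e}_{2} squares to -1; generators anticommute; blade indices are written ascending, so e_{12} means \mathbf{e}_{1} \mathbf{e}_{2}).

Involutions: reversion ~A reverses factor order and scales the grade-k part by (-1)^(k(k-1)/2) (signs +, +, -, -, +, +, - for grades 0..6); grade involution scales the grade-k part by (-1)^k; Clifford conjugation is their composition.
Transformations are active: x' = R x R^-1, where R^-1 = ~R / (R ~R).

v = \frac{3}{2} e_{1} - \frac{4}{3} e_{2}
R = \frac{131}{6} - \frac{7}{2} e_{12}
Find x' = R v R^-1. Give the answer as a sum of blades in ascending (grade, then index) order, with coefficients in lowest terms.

~R = \frac{131}{6} + \frac{7}{2} e_{12}, and R ~R = \frac{4180}{9}, so R^-1 = ~R / (\frac{4180}{9}).
R v = \frac{337}{12} e_{1} - \frac{859}{36} e_{2}
Answer: \frac{19067}{16720} e_{1} - \frac{45649}{50160} e_{2}


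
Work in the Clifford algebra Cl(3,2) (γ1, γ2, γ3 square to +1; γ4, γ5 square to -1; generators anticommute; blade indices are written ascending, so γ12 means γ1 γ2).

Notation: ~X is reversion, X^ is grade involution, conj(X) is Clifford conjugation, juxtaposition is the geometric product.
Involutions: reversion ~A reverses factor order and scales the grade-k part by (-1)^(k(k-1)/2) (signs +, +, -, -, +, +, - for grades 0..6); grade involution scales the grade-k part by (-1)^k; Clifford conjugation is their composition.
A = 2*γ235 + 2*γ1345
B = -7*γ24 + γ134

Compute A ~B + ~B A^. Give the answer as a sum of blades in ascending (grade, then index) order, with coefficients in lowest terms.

first term: 2*γ5 - 14*γ345 - 14*γ1235 + 2*γ1245
second term: -2*γ5 - 14*γ345 + 14*γ1235 - 2*γ1245
Answer: -28*γ345


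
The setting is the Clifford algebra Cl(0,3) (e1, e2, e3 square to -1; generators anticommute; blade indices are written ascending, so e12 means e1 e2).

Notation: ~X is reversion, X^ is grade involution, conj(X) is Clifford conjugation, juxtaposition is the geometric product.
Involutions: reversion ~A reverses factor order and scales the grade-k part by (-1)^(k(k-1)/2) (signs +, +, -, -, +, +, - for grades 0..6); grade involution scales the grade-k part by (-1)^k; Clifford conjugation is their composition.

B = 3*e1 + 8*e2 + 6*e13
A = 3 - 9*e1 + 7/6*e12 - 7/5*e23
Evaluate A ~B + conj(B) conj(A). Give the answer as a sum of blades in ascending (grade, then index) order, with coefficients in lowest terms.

first term: 27 - 1/3*e1 + 55/2*e2 - 326/5*e3 - 402/5*e12 - 18*e13 - 7*e23 - 21/5*e123
second term: 27 + 1/3*e1 - 55/2*e2 - 214/5*e3 + 318/5*e12 - 18*e13 - 7*e23 - 21/5*e123
Answer: 54 - 108*e3 - 84/5*e12 - 36*e13 - 14*e23 - 42/5*e123


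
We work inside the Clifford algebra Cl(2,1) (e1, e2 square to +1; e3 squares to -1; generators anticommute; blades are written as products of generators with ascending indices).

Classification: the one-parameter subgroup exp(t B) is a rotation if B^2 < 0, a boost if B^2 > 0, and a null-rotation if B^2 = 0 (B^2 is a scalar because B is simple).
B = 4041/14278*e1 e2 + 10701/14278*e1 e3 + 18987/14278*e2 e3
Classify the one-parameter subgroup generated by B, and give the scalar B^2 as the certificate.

B^2 term by term: the squares give (4041/14278)^2*(e1 e2)^2 + (10701/14278)^2*(e1 e3)^2 + (18987/14278)^2*(e2 e3)^2 = 16329681/203861284*(-1) + 114511401/203861284*(+1) + 360506169/203861284*(+1) = 9/4 (each basis 2-blade squares to minus the product of its generators' squares); cross terms between blades sharing an index anticommute and cancel. So B^2 = 9/4.
Answer: boost, certificate B^2 = 9/4. Check the certificate: B^2 = 9/4, and that sign is decisive whatever form B takes.


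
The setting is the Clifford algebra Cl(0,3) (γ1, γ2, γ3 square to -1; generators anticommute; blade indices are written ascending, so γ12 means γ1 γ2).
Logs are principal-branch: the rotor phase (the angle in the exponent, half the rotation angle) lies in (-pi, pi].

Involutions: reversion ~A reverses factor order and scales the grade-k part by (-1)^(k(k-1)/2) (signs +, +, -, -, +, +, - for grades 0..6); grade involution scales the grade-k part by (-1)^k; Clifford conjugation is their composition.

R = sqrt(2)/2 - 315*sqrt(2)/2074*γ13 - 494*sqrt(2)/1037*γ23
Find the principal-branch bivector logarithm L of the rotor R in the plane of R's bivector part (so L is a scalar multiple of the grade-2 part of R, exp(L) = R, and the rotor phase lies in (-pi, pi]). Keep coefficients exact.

The scalar part of R is sqrt(2)/2, so the principal-branch rotor phase is pinned; divide the bivector part by its sine to get the unit plane — L is the phase times that plane.
Concretely: cos(phase) = sqrt(2)/2 gives phase = ±pi/4, and since phase/sin(phase) is even the sign is immaterial: L = (phase/sin(phase)) * <R>_2 = (sqrt(2)*pi/4) * <R>_2.
Answer: -315*pi/4148*γ13 - 247*pi/1037*γ23


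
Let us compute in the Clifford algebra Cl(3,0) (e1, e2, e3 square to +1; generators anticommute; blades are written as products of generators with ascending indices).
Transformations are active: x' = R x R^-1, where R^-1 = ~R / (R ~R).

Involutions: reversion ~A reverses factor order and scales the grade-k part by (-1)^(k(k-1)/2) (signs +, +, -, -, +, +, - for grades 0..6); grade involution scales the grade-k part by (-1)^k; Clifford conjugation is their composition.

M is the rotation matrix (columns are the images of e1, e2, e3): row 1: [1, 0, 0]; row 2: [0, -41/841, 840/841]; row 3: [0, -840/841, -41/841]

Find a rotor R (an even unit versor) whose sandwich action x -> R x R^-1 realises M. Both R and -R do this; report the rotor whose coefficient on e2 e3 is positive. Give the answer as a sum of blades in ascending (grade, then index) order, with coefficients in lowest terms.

Method: write R = a + b12*e1 e2 + b13*e1 e3 + b23*e2 e3 with a^2 + b12^2 + b13^2 + b23^2 = 1 (so R^-1 = ~R). Expanding the columns R e_j ~R gives tr M = 4a^2 - 1 and, from the antisymmetric part, M21 - M12 = -4a*b12, M13 - M31 = 4a*b13, M32 - M23 = -4a*b23.
Here tr M = 759/841, so a^2 = (1 + tr M)/4 = 400/841 and a = ±20/29. Taking a = 20/29: M21 - M12 = 0, M13 - M31 = 0, M32 - M23 = -1680/841, giving b12 = 0, b13 = 0, b23 = 21/29, i.e. R = 20/29 + 21/29*e2 e3.
Its e2 e3 coefficient is already positive.
Answer: 20/29 + 21/29*e2 e3. Recall the cover is two-to-one: with M of trace 759/841, both preimages act alike, and the stated e2 e3 sign chooses the sheet.


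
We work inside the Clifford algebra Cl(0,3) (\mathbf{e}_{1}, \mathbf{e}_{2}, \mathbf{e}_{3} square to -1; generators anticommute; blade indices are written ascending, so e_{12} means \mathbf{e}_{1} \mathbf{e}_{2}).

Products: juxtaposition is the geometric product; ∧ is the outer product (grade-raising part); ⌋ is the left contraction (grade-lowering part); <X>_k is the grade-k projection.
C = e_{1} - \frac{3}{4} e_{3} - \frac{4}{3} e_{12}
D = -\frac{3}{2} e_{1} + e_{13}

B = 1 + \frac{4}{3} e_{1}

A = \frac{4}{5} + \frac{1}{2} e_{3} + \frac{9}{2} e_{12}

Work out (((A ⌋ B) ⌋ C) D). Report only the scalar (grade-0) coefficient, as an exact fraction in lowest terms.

step 1: \frac{4}{5} + \frac{16}{15} e_{1}
step 2: -\frac{16}{15} + \frac{4}{5} e_{1} + \frac{64}{45} e_{2} - \frac{3}{5} e_{3} - \frac{16}{15} e_{12}
step 3: \frac{6}{5} + e_{1} + \frac{8}{5} e_{2} - \frac{4}{5} e_{3} + \frac{32}{15} e_{12} - \frac{59}{30} e_{13} - \frac{16}{15} e_{23} - \frac{64}{45} e_{123}
Answer: \frac{6}{5}


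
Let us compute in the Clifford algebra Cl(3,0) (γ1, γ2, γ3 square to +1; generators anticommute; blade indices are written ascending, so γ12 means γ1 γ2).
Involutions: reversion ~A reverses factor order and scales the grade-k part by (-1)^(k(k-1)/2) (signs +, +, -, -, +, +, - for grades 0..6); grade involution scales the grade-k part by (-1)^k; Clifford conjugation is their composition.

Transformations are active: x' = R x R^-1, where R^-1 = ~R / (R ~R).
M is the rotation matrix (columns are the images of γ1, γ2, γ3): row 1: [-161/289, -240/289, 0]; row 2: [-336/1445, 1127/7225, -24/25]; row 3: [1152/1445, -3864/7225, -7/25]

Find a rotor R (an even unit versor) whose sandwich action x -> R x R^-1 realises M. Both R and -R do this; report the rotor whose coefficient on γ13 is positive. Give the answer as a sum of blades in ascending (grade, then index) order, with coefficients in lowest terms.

Method: write R = a + b12*γ12 + b13*γ13 + b23*γ23 with a^2 + b12^2 + b13^2 + b23^2 = 1 (so R^-1 = ~R). Expanding the columns R e_j ~R gives tr M = 4a^2 - 1 and, from the antisymmetric part, M21 - M12 = -4a*b12, M13 - M31 = 4a*b13, M32 - M23 = -4a*b23.
Here tr M = -4921/7225, so a^2 = (1 + tr M)/4 = 576/7225 and a = ±24/85. Taking a = 24/85: M21 - M12 = 864/1445, M13 - M31 = -1152/1445, M32 - M23 = 3072/7225, giving b12 = -9/17, b13 = -12/17, b23 = -32/85, i.e. R = 24/85 - 9/17*γ12 - 12/17*γ13 - 32/85*γ23.
Its γ13 coefficient is negative, so report the other preimage -R.
Answer: -24/85 + 9/17*γ12 + 12/17*γ13 + 32/85*γ23. Recall the cover is two-to-one: with M of trace -4921/7225, both preimages act alike, and the stated γ13 sign chooses the sheet.
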